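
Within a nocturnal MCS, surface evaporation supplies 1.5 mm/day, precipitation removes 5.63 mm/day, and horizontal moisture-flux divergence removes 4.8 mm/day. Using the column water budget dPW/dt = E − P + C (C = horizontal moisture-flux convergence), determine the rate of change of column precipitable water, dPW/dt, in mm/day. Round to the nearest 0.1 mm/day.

dPW/dt = E − P + C = 1.5 − 5.63 + (-4.8) = -8.9 mm/day.

dPW/dt ≈ -8.9 mm/day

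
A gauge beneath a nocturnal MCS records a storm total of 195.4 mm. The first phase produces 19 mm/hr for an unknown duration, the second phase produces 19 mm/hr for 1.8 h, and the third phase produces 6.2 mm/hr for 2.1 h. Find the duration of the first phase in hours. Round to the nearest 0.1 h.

Known phases: 19 × 1.8 + 6.2 × 2.1 = 34.2 + 13.02 = 47.22 mm.
Remaining depth = 195.4 − 47.22 = 148.18 mm.
Duration = 148.18 / 19 = 7.8 h.

duration ≈ 7.8 h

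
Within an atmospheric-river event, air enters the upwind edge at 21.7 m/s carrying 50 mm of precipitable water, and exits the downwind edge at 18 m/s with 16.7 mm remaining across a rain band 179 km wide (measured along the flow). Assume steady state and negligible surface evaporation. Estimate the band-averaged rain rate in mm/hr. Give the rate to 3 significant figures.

R ≈ 15.8 mm/hr

Column moisture flux per unit crosswind length is F = V × PW.
Inflow: F_in = 21.7 × 50 = 1085 mm·m/s
Outflow: F_out = 18 × 16.7 = 300.6 mm·m/s
Steady-state rate R = (F_in − F_out)/L = (1085 − 300.6) / 179000 m = 4.382e-03 mm/s.
R = 4.382e-03 × 3600 = 15.8 mm/hr.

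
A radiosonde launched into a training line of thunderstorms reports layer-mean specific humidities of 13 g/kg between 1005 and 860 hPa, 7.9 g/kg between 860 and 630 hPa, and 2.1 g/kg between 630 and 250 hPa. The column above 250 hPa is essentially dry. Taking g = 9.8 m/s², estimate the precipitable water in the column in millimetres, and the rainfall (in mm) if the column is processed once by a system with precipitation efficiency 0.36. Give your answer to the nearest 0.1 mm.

PW ≈ 45.9 mm; rainfall ≈ 16.5 mm

Precipitable water is the column-integrated vapour mass per unit area: PW = (1/g) Σ q̄ Δp, with q in kg/kg and Δp in Pa (1 kg/m² of water = 1 mm).
Layer 1005–860 hPa: Δp = 145 hPa = 14500 Pa, q̄ = 0.013 kg/kg → 0.013 × 14500 / 9.8 = 19.23 mm
Layer 860–630 hPa: Δp = 230 hPa = 23000 Pa, q̄ = 0.0079 kg/kg → 0.0079 × 23000 / 9.8 = 18.54 mm
Layer 630–250 hPa: Δp = 380 hPa = 38000 Pa, q̄ = 0.0021 kg/kg → 0.0021 × 38000 / 9.8 = 8.14 mm
PW = 19.23 + 18.54 + 8.14 = 45.91 ≈ 45.9 mm.
Rainfall = ε × PW = 0.36 × 45.9 = 16.5 mm.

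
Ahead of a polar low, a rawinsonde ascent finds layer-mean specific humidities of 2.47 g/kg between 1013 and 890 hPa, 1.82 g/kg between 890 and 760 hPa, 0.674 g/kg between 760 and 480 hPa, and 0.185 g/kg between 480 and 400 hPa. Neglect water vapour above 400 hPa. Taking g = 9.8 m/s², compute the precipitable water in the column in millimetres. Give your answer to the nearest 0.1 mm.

Precipitable water is the column-integrated vapour mass per unit area: PW = (1/g) Σ q̄ Δp, with q in kg/kg and Δp in Pa (1 kg/m² of water = 1 mm).
Layer 1013–890 hPa: Δp = 123 hPa = 12300 Pa, q̄ = 0.00247 kg/kg → 0.00247 × 12300 / 9.8 = 3.10 mm
Layer 890–760 hPa: Δp = 130 hPa = 13000 Pa, q̄ = 0.00182 kg/kg → 0.00182 × 13000 / 9.8 = 2.41 mm
Layer 760–480 hPa: Δp = 280 hPa = 28000 Pa, q̄ = 0.000674 kg/kg → 0.000674 × 28000 / 9.8 = 1.93 mm
Layer 480–400 hPa: Δp = 80 hPa = 8000 Pa, q̄ = 0.000185 kg/kg → 0.000185 × 8000 / 9.8 = 0.15 mm
PW = 3.10 + 2.41 + 1.93 + 0.15 = 7.59 ≈ 7.6 mm.

PW ≈ 7.6 mm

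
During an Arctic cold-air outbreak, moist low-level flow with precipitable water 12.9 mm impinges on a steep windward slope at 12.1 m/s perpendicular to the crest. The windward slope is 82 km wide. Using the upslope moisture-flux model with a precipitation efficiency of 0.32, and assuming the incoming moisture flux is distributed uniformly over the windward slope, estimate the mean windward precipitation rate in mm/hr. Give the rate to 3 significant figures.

R ≈ 2.19 mm/hr

Incoming column moisture flux per unit ridge length: F = V × PW = 12.1 × 12.9 = 156.09 mm·m/s.
Spread over the 82 km slope with efficiency ε = 0.32: R = ε·F/W = 0.32 × 156.09 / 82000 m = 6.091e-04 mm/s.
R = 6.091e-04 × 3600 = 2.19 mm/hr.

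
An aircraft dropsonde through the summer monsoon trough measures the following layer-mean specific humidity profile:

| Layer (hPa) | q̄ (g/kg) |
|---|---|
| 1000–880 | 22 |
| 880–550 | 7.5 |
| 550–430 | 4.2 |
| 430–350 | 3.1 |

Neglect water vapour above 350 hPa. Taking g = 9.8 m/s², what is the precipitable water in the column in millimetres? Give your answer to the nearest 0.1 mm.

PW ≈ 59.9 mm

Precipitable water is the column-integrated vapour mass per unit area: PW = (1/g) Σ q̄ Δp, with q in kg/kg and Δp in Pa (1 kg/m² of water = 1 mm).
Layer 1000–880 hPa: Δp = 120 hPa = 12000 Pa, q̄ = 0.022 kg/kg → 0.022 × 12000 / 9.8 = 26.94 mm
Layer 880–550 hPa: Δp = 330 hPa = 33000 Pa, q̄ = 0.0075 kg/kg → 0.0075 × 33000 / 9.8 = 25.26 mm
Layer 550–430 hPa: Δp = 120 hPa = 12000 Pa, q̄ = 0.0042 kg/kg → 0.0042 × 12000 / 9.8 = 5.14 mm
Layer 430–350 hPa: Δp = 80 hPa = 8000 Pa, q̄ = 0.0031 kg/kg → 0.0031 × 8000 / 9.8 = 2.53 mm
PW = 26.94 + 25.26 + 5.14 + 2.53 = 59.87 ≈ 59.9 mm.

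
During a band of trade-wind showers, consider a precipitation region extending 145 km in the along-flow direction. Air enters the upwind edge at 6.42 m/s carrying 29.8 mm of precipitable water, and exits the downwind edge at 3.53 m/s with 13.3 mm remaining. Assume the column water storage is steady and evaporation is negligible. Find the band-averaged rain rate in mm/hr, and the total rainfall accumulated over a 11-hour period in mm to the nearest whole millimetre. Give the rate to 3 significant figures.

R ≈ 3.58 mm/hr; total ≈ 39 mm

Column moisture flux per unit crosswind length is F = V × PW.
Inflow: F_in = 6.42 × 29.8 = 191.316 mm·m/s
Outflow: F_out = 3.53 × 13.3 = 46.949 mm·m/s
Steady-state rate R = (F_in − F_out)/L = (191.316 − 46.949) / 145000 m = 9.956e-04 mm/s.
R = 9.956e-04 × 3600 = 3.58 mm/hr.
Over 11 h: total = 3.58 × 11 = 39.38 ≈ 39 mm.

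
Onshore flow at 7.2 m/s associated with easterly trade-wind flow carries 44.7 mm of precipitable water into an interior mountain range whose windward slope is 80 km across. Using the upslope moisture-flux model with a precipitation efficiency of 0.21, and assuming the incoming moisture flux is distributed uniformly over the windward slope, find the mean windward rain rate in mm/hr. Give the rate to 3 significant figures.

Incoming column moisture flux per unit ridge length: F = V × PW = 7.2 × 44.7 = 321.84 mm·m/s.
Spread over the 80 km slope with efficiency ε = 0.21: R = ε·F/W = 0.21 × 321.84 / 80000 m = 8.448e-04 mm/s.
R = 8.448e-04 × 3600 = 3.04 mm/hr.

R ≈ 3.04 mm/hr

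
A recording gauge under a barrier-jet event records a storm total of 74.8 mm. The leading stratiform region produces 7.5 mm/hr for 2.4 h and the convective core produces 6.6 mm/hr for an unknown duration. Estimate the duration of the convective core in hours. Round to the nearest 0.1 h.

Known phases: 7.5 × 2.4 = 18 mm.
Remaining depth = 74.8 − 18 = 56.8 mm.
Duration = 56.8 / 6.6 = 8.6 h.

duration ≈ 8.6 h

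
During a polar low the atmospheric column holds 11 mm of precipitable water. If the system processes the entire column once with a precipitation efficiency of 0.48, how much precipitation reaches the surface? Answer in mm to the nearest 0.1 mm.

precipitation ≈ 5.3 mm

Precipitation = ε × PW = 0.48 × 11 = 5.3 mm.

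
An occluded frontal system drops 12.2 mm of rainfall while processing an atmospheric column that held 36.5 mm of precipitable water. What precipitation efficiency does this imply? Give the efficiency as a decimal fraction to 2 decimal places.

ε ≈ 0.33

ε = rainfall / PW = 12.2 / 36.5 = 0.33.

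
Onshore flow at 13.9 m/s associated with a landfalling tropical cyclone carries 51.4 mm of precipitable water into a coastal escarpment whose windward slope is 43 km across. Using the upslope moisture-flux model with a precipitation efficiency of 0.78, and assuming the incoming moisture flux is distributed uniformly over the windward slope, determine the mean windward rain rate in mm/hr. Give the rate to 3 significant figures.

R ≈ 46.7 mm/hr

Incoming column moisture flux per unit ridge length: F = V × PW = 13.9 × 51.4 = 714.46 mm·m/s.
Spread over the 43 km slope with efficiency ε = 0.78: R = ε·F/W = 0.78 × 714.46 / 43000 m = 1.296e-02 mm/s.
R = 1.296e-02 × 3600 = 46.7 mm/hr.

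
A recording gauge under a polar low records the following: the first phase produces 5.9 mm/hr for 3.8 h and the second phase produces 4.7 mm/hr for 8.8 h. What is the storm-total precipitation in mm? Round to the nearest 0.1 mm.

total ≈ 63.8 mm

Total = Σ Rᵢ Δtᵢ = 5.9 × 3.8 + 4.7 × 8.8
      = 22.42 + 41.36 = 63.8 mm.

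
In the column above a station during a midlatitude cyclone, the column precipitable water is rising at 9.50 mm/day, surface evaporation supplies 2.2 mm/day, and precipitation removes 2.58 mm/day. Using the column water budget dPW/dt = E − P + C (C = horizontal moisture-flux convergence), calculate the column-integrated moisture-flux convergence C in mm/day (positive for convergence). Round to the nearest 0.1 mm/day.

C ≈ 9.9 mm/day

dPW/dt = +9.50 mm/day.
C = dPW/dt − E + P = (+9.50) − 2.2 + 2.58 = 9.9 mm/day.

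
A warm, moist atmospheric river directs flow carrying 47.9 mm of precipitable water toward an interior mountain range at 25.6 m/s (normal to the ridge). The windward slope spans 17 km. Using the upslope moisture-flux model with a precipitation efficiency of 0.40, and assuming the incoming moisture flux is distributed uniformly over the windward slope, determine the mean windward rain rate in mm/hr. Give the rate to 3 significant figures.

R ≈ 104 mm/hr

Incoming column moisture flux per unit ridge length: F = V × PW = 25.6 × 47.9 = 1226.24 mm·m/s.
Spread over the 17 km slope with efficiency ε = 0.40: R = ε·F/W = 0.40 × 1226.24 / 17000 m = 2.885e-02 mm/s.
R = 2.885e-02 × 3600 = 104 mm/hr.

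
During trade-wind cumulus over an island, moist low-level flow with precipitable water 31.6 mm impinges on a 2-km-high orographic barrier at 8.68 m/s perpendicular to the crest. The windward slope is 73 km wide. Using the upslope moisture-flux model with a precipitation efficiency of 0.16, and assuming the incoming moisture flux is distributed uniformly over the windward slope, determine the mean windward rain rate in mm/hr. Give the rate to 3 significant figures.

R ≈ 2.16 mm/hr

Incoming column moisture flux per unit ridge length: F = V × PW = 8.68 × 31.6 = 274.288 mm·m/s.
Spread over the 73 km slope with efficiency ε = 0.16: R = ε·F/W = 0.16 × 274.288 / 73000 m = 6.012e-04 mm/s.
R = 6.012e-04 × 3600 = 2.16 mm/hr.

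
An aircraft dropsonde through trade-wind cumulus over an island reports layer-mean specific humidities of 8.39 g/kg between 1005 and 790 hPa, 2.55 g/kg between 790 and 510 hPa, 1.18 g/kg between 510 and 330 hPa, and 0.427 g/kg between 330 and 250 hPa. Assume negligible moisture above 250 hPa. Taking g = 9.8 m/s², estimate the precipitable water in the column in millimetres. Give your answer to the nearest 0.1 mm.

Precipitable water is the column-integrated vapour mass per unit area: PW = (1/g) Σ q̄ Δp, with q in kg/kg and Δp in Pa (1 kg/m² of water = 1 mm).
Layer 1005–790 hPa: Δp = 215 hPa = 21500 Pa, q̄ = 0.00839 kg/kg → 0.00839 × 21500 / 9.8 = 18.41 mm
Layer 790–510 hPa: Δp = 280 hPa = 28000 Pa, q̄ = 0.00255 kg/kg → 0.00255 × 28000 / 9.8 = 7.29 mm
Layer 510–330 hPa: Δp = 180 hPa = 18000 Pa, q̄ = 0.00118 kg/kg → 0.00118 × 18000 / 9.8 = 2.17 mm
Layer 330–250 hPa: Δp = 80 hPa = 8000 Pa, q̄ = 0.000427 kg/kg → 0.000427 × 8000 / 9.8 = 0.35 mm
PW = 18.41 + 7.29 + 2.17 + 0.35 = 28.22 ≈ 28.2 mm.

PW ≈ 28.2 mm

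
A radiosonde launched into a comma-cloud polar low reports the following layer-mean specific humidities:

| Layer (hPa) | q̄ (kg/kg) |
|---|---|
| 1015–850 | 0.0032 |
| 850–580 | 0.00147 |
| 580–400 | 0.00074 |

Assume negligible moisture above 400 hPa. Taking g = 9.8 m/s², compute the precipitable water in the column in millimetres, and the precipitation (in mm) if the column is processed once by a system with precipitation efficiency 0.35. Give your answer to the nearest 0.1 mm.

Precipitable water is the column-integrated vapour mass per unit area: PW = (1/g) Σ q̄ Δp, with q in kg/kg and Δp in Pa (1 kg/m² of water = 1 mm).
Layer 1015–850 hPa: Δp = 165 hPa = 16500 Pa, q̄ = 0.0032 kg/kg → 0.0032 × 16500 / 9.8 = 5.39 mm
Layer 850–580 hPa: Δp = 270 hPa = 27000 Pa, q̄ = 0.00147 kg/kg → 0.00147 × 27000 / 9.8 = 4.05 mm
Layer 580–400 hPa: Δp = 180 hPa = 18000 Pa, q̄ = 0.00074 kg/kg → 0.00074 × 18000 / 9.8 = 1.36 mm
PW = 5.39 + 4.05 + 1.36 = 10.80 ≈ 10.8 mm.
Precipitation = ε × PW = 0.35 × 10.8 = 3.8 mm.

PW ≈ 10.8 mm; precipitation ≈ 3.8 mm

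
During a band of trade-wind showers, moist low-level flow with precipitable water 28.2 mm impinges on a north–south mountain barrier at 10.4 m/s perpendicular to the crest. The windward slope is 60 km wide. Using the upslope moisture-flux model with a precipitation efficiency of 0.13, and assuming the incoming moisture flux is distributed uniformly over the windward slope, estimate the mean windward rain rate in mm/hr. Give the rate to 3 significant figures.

Incoming column moisture flux per unit ridge length: F = V × PW = 10.4 × 28.2 = 293.28 mm·m/s.
Spread over the 60 km slope with efficiency ε = 0.13: R = ε·F/W = 0.13 × 293.28 / 60000 m = 6.354e-04 mm/s.
R = 6.354e-04 × 3600 = 2.29 mm/hr.

R ≈ 2.29 mm/hr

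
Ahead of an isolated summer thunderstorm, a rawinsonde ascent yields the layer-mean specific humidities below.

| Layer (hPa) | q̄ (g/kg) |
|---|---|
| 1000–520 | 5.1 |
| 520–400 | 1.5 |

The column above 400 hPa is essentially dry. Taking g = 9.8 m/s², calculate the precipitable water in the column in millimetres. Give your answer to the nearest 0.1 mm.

Precipitable water is the column-integrated vapour mass per unit area: PW = (1/g) Σ q̄ Δp, with q in kg/kg and Δp in Pa (1 kg/m² of water = 1 mm).
Layer 1000–520 hPa: Δp = 480 hPa = 48000 Pa, q̄ = 0.0051 kg/kg → 0.0051 × 48000 / 9.8 = 24.98 mm
Layer 520–400 hPa: Δp = 120 hPa = 12000 Pa, q̄ = 0.0015 kg/kg → 0.0015 × 12000 / 9.8 = 1.84 mm
PW = 24.98 + 1.84 = 26.82 ≈ 26.8 mm.

PW ≈ 26.8 mm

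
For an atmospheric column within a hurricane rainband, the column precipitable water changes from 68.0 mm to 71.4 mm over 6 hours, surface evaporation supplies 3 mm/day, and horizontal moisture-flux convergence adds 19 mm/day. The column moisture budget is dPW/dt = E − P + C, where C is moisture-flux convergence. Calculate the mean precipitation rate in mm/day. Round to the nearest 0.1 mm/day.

dPW/dt = (71.4 − 68.0) mm / (6/24 day) = +13.600 mm/day.
P = E + C − dPW/dt = 3 + (19) − (+13.600) = 8.4 mm/day.

P ≈ 8.4 mm/day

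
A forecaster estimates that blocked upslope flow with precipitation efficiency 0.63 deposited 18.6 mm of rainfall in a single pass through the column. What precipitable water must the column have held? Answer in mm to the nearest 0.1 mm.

PW ≈ 29.5 mm

PW = rainfall / ε = 18.6 / 0.63 = 29.5 mm.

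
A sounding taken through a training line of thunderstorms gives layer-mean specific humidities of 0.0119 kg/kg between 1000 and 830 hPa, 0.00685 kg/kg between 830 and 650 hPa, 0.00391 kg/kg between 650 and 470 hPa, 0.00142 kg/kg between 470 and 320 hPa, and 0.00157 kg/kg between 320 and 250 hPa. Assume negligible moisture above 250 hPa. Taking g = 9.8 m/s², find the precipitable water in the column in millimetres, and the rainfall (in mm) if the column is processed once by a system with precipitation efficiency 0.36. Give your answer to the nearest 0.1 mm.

Precipitable water is the column-integrated vapour mass per unit area: PW = (1/g) Σ q̄ Δp, with q in kg/kg and Δp in Pa (1 kg/m² of water = 1 mm).
Layer 1000–830 hPa: Δp = 170 hPa = 17000 Pa, q̄ = 0.0119 kg/kg → 0.0119 × 17000 / 9.8 = 20.64 mm
Layer 830–650 hPa: Δp = 180 hPa = 18000 Pa, q̄ = 0.00685 kg/kg → 0.00685 × 18000 / 9.8 = 12.58 mm
Layer 650–470 hPa: Δp = 180 hPa = 18000 Pa, q̄ = 0.00391 kg/kg → 0.00391 × 18000 / 9.8 = 7.18 mm
Layer 470–320 hPa: Δp = 150 hPa = 15000 Pa, q̄ = 0.00142 kg/kg → 0.00142 × 15000 / 9.8 = 2.17 mm
Layer 320–250 hPa: Δp = 70 hPa = 7000 Pa, q̄ = 0.00157 kg/kg → 0.00157 × 7000 / 9.8 = 1.12 mm
PW = 20.64 + 12.58 + 7.18 + 2.17 + 1.12 = 43.69 ≈ 43.7 mm.
Rainfall = ε × PW = 0.36 × 43.7 = 15.7 mm.

PW ≈ 43.7 mm; rainfall ≈ 15.7 mm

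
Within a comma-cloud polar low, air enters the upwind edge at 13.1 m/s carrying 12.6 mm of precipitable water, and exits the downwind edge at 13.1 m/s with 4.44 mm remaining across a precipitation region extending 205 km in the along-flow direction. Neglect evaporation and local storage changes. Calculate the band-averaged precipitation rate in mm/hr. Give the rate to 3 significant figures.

Column moisture flux per unit crosswind length is F = V × PW.
Inflow: F_in = 13.1 × 12.6 = 165.06 mm·m/s
Outflow: F_out = 13.1 × 4.44 = 58.164 mm·m/s
Steady-state rate R = (F_in − F_out)/L = (165.06 − 58.164) / 205000 m = 5.214e-04 mm/s.
R = 5.214e-04 × 3600 = 1.88 mm/hr.

R ≈ 1.88 mm/hr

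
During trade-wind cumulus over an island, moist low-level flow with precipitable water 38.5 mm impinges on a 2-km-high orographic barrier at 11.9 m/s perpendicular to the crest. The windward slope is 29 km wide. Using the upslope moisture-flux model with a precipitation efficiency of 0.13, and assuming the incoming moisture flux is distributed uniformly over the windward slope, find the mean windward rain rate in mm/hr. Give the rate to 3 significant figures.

Incoming column moisture flux per unit ridge length: F = V × PW = 11.9 × 38.5 = 458.15 mm·m/s.
Spread over the 29 km slope with efficiency ε = 0.13: R = ε·F/W = 0.13 × 458.15 / 29000 m = 2.054e-03 mm/s.
R = 2.054e-03 × 3600 = 7.39 mm/hr.

R ≈ 7.39 mm/hr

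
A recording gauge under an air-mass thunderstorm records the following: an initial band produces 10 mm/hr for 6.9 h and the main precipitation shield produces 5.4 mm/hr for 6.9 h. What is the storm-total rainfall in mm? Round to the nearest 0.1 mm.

total ≈ 106.3 mm

Total = Σ Rᵢ Δtᵢ = 10 × 6.9 + 5.4 × 6.9
      = 69 + 37.26 = 106.3 mm.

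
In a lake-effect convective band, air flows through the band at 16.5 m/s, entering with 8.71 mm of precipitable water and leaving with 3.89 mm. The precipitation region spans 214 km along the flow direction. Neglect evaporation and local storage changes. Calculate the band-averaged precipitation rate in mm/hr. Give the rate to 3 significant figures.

R ≈ 1.34 mm/hr

Column moisture flux per unit crosswind length is F = V × PW.
Inflow: F_in = 16.5 × 8.71 = 143.715 mm·m/s
Outflow: F_out = 16.5 × 3.89 = 64.185 mm·m/s
Steady-state rate R = (F_in − F_out)/L = (143.715 − 64.185) / 214000 m = 3.716e-04 mm/s.
R = 3.716e-04 × 3600 = 1.34 mm/hr.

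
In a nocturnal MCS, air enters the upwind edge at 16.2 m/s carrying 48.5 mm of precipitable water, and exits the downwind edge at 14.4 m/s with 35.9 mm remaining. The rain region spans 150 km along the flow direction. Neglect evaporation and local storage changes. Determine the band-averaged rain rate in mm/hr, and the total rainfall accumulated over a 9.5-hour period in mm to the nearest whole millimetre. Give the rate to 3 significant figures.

Column moisture flux per unit crosswind length is F = V × PW.
Inflow: F_in = 16.2 × 48.5 = 785.7 mm·m/s
Outflow: F_out = 14.4 × 35.9 = 516.96 mm·m/s
Steady-state rate R = (F_in − F_out)/L = (785.7 − 516.96) / 150000 m = 1.792e-03 mm/s.
R = 1.792e-03 × 3600 = 6.45 mm/hr.
Over 9.5 h: total = 6.45 × 9.5 = 61.275 ≈ 61 mm.

R ≈ 6.45 mm/hr; total ≈ 61 mm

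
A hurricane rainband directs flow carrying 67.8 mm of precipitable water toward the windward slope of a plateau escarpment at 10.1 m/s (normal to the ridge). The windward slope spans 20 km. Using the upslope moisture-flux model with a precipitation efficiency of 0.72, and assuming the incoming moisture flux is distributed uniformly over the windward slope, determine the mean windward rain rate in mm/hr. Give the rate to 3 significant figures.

Incoming column moisture flux per unit ridge length: F = V × PW = 10.1 × 67.8 = 684.78 mm·m/s.
Spread over the 20 km slope with efficiency ε = 0.72: R = ε·F/W = 0.72 × 684.78 / 20000 m = 2.465e-02 mm/s.
R = 2.465e-02 × 3600 = 88.7 mm/hr.

R ≈ 88.7 mm/hr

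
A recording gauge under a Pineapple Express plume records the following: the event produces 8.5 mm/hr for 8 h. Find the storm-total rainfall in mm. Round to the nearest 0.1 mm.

total ≈ 68.0 mm

Total = Σ Rᵢ Δtᵢ = 8.5 × 8
      = 68 = 68.0 mm.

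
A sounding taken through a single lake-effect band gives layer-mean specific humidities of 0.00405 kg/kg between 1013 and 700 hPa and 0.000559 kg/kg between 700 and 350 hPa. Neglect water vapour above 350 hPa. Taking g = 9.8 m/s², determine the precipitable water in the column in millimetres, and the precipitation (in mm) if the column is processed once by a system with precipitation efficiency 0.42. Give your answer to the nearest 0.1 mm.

PW ≈ 14.9 mm; precipitation ≈ 6.3 mm

Precipitable water is the column-integrated vapour mass per unit area: PW = (1/g) Σ q̄ Δp, with q in kg/kg and Δp in Pa (1 kg/m² of water = 1 mm).
Layer 1013–700 hPa: Δp = 313 hPa = 31300 Pa, q̄ = 0.00405 kg/kg → 0.00405 × 31300 / 9.8 = 12.94 mm
Layer 700–350 hPa: Δp = 350 hPa = 35000 Pa, q̄ = 0.000559 kg/kg → 0.000559 × 35000 / 9.8 = 2.00 mm
PW = 12.94 + 2.00 = 14.94 ≈ 14.9 mm.
Precipitation = ε × PW = 0.42 × 14.9 = 6.3 mm.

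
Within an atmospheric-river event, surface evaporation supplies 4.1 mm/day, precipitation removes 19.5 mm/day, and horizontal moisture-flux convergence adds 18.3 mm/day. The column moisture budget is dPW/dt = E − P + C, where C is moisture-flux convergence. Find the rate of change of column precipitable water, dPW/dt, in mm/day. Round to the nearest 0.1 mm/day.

dPW/dt = E − P + C = 4.1 − 19.5 + (18.3) = 2.9 mm/day.

dPW/dt ≈ 2.9 mm/day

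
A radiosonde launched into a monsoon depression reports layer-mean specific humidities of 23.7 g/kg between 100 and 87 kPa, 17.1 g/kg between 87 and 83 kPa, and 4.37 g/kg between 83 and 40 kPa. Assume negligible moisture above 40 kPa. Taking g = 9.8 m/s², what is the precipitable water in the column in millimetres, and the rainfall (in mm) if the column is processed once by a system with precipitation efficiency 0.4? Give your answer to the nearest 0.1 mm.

PW ≈ 57.6 mm; rainfall ≈ 23.0 mm

Precipitable water is the column-integrated vapour mass per unit area: PW = (1/g) Σ q̄ Δp, with q in kg/kg and Δp in Pa (1 kg/m² of water = 1 mm).
Layer 100–87 kPa: Δp = 130 hPa = 13000 Pa, q̄ = 0.0237 kg/kg → 0.0237 × 13000 / 9.8 = 31.44 mm
Layer 87–83 kPa: Δp = 40 hPa = 4000 Pa, q̄ = 0.0171 kg/kg → 0.0171 × 4000 / 9.8 = 6.98 mm
Layer 83–40 kPa: Δp = 430 hPa = 43000 Pa, q̄ = 0.00437 kg/kg → 0.00437 × 43000 / 9.8 = 19.17 mm
PW = 31.44 + 6.98 + 19.17 = 57.59 ≈ 57.6 mm.
Rainfall = ε × PW = 0.4 × 57.6 = 23.0 mm.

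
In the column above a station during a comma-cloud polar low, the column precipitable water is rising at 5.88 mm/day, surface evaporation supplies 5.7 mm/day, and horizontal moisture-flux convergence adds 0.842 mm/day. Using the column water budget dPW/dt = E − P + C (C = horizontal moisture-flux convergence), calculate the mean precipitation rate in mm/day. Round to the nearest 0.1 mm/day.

dPW/dt = +5.88 mm/day.
P = E + C − dPW/dt = 5.7 + (0.842) − (+5.88) = 0.7 mm/day.

P ≈ 0.7 mm/day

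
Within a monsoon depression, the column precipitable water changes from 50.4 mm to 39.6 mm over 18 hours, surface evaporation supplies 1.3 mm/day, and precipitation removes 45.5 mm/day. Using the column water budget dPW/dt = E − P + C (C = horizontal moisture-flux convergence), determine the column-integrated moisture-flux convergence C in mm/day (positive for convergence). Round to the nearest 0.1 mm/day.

dPW/dt = (39.6 − 50.4) mm / (18/24 day) = -14.400 mm/day.
C = dPW/dt − E + P = (-14.400) − 1.3 + 45.5 = 29.8 mm/day.

C ≈ 29.8 mm/day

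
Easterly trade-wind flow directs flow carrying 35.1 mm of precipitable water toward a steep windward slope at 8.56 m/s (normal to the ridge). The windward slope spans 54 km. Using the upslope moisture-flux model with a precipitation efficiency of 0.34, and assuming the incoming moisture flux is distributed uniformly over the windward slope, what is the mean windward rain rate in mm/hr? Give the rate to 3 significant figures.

Incoming column moisture flux per unit ridge length: F = V × PW = 8.56 × 35.1 = 300.456 mm·m/s.
Spread over the 54 km slope with efficiency ε = 0.34: R = ε·F/W = 0.34 × 300.456 / 54000 m = 1.892e-03 mm/s.
R = 1.892e-03 × 3600 = 6.81 mm/hr.

R ≈ 6.81 mm/hr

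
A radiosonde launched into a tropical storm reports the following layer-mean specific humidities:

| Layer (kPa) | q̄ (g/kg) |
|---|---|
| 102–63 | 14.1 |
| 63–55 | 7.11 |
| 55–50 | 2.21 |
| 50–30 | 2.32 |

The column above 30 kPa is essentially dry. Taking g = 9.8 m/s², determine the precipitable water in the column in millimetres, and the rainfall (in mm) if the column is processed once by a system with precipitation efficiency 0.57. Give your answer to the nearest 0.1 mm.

Precipitable water is the column-integrated vapour mass per unit area: PW = (1/g) Σ q̄ Δp, with q in kg/kg and Δp in Pa (1 kg/m² of water = 1 mm).
Layer 102–63 kPa: Δp = 390 hPa = 39000 Pa, q̄ = 0.0141 kg/kg → 0.0141 × 39000 / 9.8 = 56.11 mm
Layer 63–55 kPa: Δp = 80 hPa = 8000 Pa, q̄ = 0.00711 kg/kg → 0.00711 × 8000 / 9.8 = 5.80 mm
Layer 55–50 kPa: Δp = 50 hPa = 5000 Pa, q̄ = 0.00221 kg/kg → 0.00221 × 5000 / 9.8 = 1.13 mm
Layer 50–30 kPa: Δp = 200 hPa = 20000 Pa, q̄ = 0.00232 kg/kg → 0.00232 × 20000 / 9.8 = 4.73 mm
PW = 56.11 + 5.80 + 1.13 + 4.73 = 67.77 ≈ 67.8 mm.
Rainfall = ε × PW = 0.57 × 67.8 = 38.6 mm.

PW ≈ 67.8 mm; rainfall ≈ 38.6 mm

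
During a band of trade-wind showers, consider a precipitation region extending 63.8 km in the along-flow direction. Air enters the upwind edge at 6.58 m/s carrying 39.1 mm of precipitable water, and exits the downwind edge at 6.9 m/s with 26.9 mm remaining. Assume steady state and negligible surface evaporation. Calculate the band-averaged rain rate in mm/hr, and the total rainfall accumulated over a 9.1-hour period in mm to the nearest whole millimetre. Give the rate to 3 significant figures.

Column moisture flux per unit crosswind length is F = V × PW.
Inflow: F_in = 6.58 × 39.1 = 257.278 mm·m/s
Outflow: F_out = 6.9 × 26.9 = 185.61 mm·m/s
Steady-state rate R = (F_in − F_out)/L = (257.278 − 185.61) / 63800 m = 1.123e-03 mm/s.
R = 1.123e-03 × 3600 = 4.04 mm/hr.
Over 9.1 h: total = 4.04 × 9.1 = 36.764 ≈ 37 mm.

R ≈ 4.04 mm/hr; total ≈ 37 mm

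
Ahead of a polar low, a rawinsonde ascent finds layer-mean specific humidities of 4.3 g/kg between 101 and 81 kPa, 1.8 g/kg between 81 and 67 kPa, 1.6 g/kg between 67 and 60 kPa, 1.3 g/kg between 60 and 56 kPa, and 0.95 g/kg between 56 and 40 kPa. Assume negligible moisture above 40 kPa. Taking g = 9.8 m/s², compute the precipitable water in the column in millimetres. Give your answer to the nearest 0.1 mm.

Precipitable water is the column-integrated vapour mass per unit area: PW = (1/g) Σ q̄ Δp, with q in kg/kg and Δp in Pa (1 kg/m² of water = 1 mm).
Layer 101–81 kPa: Δp = 200 hPa = 20000 Pa, q̄ = 0.0043 kg/kg → 0.0043 × 20000 / 9.8 = 8.78 mm
Layer 81–67 kPa: Δp = 140 hPa = 14000 Pa, q̄ = 0.0018 kg/kg → 0.0018 × 14000 / 9.8 = 2.57 mm
Layer 67–60 kPa: Δp = 70 hPa = 7000 Pa, q̄ = 0.0016 kg/kg → 0.0016 × 7000 / 9.8 = 1.14 mm
Layer 60–56 kPa: Δp = 40 hPa = 4000 Pa, q̄ = 0.0013 kg/kg → 0.0013 × 4000 / 9.8 = 0.53 mm
Layer 56–40 kPa: Δp = 160 hPa = 16000 Pa, q̄ = 0.00095 kg/kg → 0.00095 × 16000 / 9.8 = 1.55 mm
PW = 8.78 + 2.57 + 1.14 + 0.53 + 1.55 = 14.57 ≈ 14.6 mm.

PW ≈ 14.6 mm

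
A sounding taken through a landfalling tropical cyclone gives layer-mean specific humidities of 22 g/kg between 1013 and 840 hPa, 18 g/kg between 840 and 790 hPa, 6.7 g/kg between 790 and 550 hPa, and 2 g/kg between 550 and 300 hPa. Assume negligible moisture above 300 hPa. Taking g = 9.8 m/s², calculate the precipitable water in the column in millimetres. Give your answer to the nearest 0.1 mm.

PW ≈ 69.5 mm

Precipitable water is the column-integrated vapour mass per unit area: PW = (1/g) Σ q̄ Δp, with q in kg/kg and Δp in Pa (1 kg/m² of water = 1 mm).
Layer 1013–840 hPa: Δp = 173 hPa = 17300 Pa, q̄ = 0.022 kg/kg → 0.022 × 17300 / 9.8 = 38.84 mm
Layer 840–790 hPa: Δp = 50 hPa = 5000 Pa, q̄ = 0.018 kg/kg → 0.018 × 5000 / 9.8 = 9.18 mm
Layer 790–550 hPa: Δp = 240 hPa = 24000 Pa, q̄ = 0.0067 kg/kg → 0.0067 × 24000 / 9.8 = 16.41 mm
Layer 550–300 hPa: Δp = 250 hPa = 25000 Pa, q̄ = 0.002 kg/kg → 0.002 × 25000 / 9.8 = 5.10 mm
PW = 38.84 + 9.18 + 16.41 + 5.10 = 69.53 ≈ 69.5 mm.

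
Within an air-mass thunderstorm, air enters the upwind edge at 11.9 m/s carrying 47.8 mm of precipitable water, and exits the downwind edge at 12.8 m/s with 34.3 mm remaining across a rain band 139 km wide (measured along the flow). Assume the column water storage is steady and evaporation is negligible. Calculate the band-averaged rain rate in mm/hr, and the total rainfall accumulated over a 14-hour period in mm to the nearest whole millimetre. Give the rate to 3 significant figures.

R ≈ 3.36 mm/hr; total ≈ 47 mm

Column moisture flux per unit crosswind length is F = V × PW.
Inflow: F_in = 11.9 × 47.8 = 568.82 mm·m/s
Outflow: F_out = 12.8 × 34.3 = 439.04 mm·m/s
Steady-state rate R = (F_in − F_out)/L = (568.82 − 439.04) / 139000 m = 9.337e-04 mm/s.
R = 9.337e-04 × 3600 = 3.36 mm/hr.
Over 14 h: total = 3.36 × 14 = 47.04 ≈ 47 mm.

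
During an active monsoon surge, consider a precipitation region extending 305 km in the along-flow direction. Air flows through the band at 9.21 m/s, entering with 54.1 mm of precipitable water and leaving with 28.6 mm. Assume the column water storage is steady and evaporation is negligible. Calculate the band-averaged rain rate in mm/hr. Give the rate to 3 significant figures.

Column moisture flux per unit crosswind length is F = V × PW.
Inflow: F_in = 9.21 × 54.1 = 498.261 mm·m/s
Outflow: F_out = 9.21 × 28.6 = 263.406 mm·m/s
Steady-state rate R = (F_in − F_out)/L = (498.261 − 263.406) / 305000 m = 7.700e-04 mm/s.
R = 7.700e-04 × 3600 = 2.77 mm/hr.

R ≈ 2.77 mm/hr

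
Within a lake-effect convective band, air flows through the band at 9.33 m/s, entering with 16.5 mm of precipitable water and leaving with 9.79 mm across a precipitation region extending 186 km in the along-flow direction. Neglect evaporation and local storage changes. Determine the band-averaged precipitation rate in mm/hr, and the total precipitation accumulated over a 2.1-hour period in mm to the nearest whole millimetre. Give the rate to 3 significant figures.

R ≈ 1.21 mm/hr; total ≈ 3 mm

Column moisture flux per unit crosswind length is F = V × PW.
Inflow: F_in = 9.33 × 16.5 = 153.945 mm·m/s
Outflow: F_out = 9.33 × 9.79 = 91.3407 mm·m/s
Steady-state rate R = (F_in − F_out)/L = (153.945 − 91.3407) / 186000 m = 3.366e-04 mm/s.
R = 3.366e-04 × 3600 = 1.21 mm/hr.
Over 2.1 h: total = 1.21 × 2.1 = 2.541 ≈ 3 mm.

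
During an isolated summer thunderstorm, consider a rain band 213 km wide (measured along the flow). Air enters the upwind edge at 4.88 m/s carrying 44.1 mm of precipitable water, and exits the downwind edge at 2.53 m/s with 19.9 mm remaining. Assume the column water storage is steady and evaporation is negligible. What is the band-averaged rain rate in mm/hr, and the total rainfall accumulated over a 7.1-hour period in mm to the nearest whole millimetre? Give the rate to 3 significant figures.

R ≈ 2.79 mm/hr; total ≈ 20 mm

Column moisture flux per unit crosswind length is F = V × PW.
Inflow: F_in = 4.88 × 44.1 = 215.208 mm·m/s
Outflow: F_out = 2.53 × 19.9 = 50.347 mm·m/s
Steady-state rate R = (F_in − F_out)/L = (215.208 − 50.347) / 213000 m = 7.740e-04 mm/s.
R = 7.740e-04 × 3600 = 2.79 mm/hr.
Over 7.1 h: total = 2.79 × 7.1 = 19.809 ≈ 20 mm.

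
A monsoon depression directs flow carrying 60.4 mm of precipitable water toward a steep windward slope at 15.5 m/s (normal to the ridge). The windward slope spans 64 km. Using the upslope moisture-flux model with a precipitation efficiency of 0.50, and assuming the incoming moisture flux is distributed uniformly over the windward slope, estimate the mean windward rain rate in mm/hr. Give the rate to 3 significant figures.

Incoming column moisture flux per unit ridge length: F = V × PW = 15.5 × 60.4 = 936.2 mm·m/s.
Spread over the 64 km slope with efficiency ε = 0.50: R = ε·F/W = 0.50 × 936.2 / 64000 m = 7.314e-03 mm/s.
R = 7.314e-03 × 3600 = 26.3 mm/hr.

R ≈ 26.3 mm/hr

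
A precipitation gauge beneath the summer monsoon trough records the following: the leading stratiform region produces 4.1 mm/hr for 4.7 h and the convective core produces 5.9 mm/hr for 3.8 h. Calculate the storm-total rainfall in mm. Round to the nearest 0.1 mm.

Total = Σ Rᵢ Δtᵢ = 4.1 × 4.7 + 5.9 × 3.8
      = 19.27 + 22.42 = 41.7 mm.

total ≈ 41.7 mm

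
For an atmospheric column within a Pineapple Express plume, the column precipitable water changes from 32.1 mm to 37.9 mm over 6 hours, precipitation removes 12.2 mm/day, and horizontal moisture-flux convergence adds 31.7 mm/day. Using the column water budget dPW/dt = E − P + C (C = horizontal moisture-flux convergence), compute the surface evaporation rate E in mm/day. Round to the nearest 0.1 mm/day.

dPW/dt = (37.9 − 32.1) mm / (6/24 day) = +23.200 mm/day.
E = dPW/dt + P − C = (+23.200) + 12.2 − (31.7) = 3.7 mm/day.

E ≈ 3.7 mm/day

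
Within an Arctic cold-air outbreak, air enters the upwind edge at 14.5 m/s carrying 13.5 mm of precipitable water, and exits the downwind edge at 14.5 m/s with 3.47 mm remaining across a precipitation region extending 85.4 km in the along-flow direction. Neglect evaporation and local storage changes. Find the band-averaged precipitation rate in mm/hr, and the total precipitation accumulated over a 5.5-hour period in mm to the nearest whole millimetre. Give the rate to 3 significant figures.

Column moisture flux per unit crosswind length is F = V × PW.
Inflow: F_in = 14.5 × 13.5 = 195.75 mm·m/s
Outflow: F_out = 14.5 × 3.47 = 50.315 mm·m/s
Steady-state rate R = (F_in − F_out)/L = (195.75 − 50.315) / 85400 m = 1.703e-03 mm/s.
R = 1.703e-03 × 3600 = 6.13 mm/hr.
Over 5.5 h: total = 6.13 × 5.5 = 33.715 ≈ 34 mm.

R ≈ 6.13 mm/hr; total ≈ 34 mm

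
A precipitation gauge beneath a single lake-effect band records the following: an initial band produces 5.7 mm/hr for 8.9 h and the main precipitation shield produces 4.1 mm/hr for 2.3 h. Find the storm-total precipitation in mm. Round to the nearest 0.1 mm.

total ≈ 60.2 mm

Total = Σ Rᵢ Δtᵢ = 5.7 × 8.9 + 4.1 × 2.3
      = 50.73 + 9.43 = 60.2 mm.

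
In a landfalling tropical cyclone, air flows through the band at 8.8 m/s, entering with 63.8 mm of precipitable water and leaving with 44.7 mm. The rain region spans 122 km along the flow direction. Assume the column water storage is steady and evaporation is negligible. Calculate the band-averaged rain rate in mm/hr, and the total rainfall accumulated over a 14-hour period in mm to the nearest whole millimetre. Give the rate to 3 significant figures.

Column moisture flux per unit crosswind length is F = V × PW.
Inflow: F_in = 8.8 × 63.8 = 561.44 mm·m/s
Outflow: F_out = 8.8 × 44.7 = 393.36 mm·m/s
Steady-state rate R = (F_in − F_out)/L = (561.44 − 393.36) / 122000 m = 1.378e-03 mm/s.
R = 1.378e-03 × 3600 = 4.96 mm/hr.
Over 14 h: total = 4.96 × 14 = 69.44 ≈ 69 mm.

R ≈ 4.96 mm/hr; total ≈ 69 mm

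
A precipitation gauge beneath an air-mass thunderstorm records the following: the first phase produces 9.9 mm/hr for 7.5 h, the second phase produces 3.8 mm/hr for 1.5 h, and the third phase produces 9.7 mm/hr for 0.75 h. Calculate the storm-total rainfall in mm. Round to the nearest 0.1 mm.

total ≈ 87.2 mm

Total = Σ Rᵢ Δtᵢ = 9.9 × 7.5 + 3.8 × 1.5 + 9.7 × 0.75
      = 74.25 + 5.7 + 7.275 = 87.2 mm.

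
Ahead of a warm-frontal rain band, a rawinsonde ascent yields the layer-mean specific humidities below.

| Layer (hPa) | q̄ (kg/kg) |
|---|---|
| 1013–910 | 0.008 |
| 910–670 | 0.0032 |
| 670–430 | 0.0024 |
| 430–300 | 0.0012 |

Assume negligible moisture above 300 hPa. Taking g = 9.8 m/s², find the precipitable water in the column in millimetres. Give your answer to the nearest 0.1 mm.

PW ≈ 23.7 mm

Precipitable water is the column-integrated vapour mass per unit area: PW = (1/g) Σ q̄ Δp, with q in kg/kg and Δp in Pa (1 kg/m² of water = 1 mm).
Layer 1013–910 hPa: Δp = 103 hPa = 10300 Pa, q̄ = 0.008 kg/kg → 0.008 × 10300 / 9.8 = 8.41 mm
Layer 910–670 hPa: Δp = 240 hPa = 24000 Pa, q̄ = 0.0032 kg/kg → 0.0032 × 24000 / 9.8 = 7.84 mm
Layer 670–430 hPa: Δp = 240 hPa = 24000 Pa, q̄ = 0.0024 kg/kg → 0.0024 × 24000 / 9.8 = 5.88 mm
Layer 430–300 hPa: Δp = 130 hPa = 13000 Pa, q̄ = 0.0012 kg/kg → 0.0012 × 13000 / 9.8 = 1.59 mm
PW = 8.41 + 7.84 + 5.88 + 1.59 = 23.72 ≈ 23.7 mm.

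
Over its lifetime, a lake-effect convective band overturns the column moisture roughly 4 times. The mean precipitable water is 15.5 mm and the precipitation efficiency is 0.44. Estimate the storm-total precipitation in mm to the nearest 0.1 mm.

Each cycle deposits ε × PW = 0.44 × 15.5 = 6.82 mm.
Over 4 cycles: 4 × 6.82 = 27.3 mm.

precipitation ≈ 27.3 mm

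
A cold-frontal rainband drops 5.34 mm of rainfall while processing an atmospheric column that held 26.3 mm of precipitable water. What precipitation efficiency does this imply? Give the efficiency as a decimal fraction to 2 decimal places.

ε ≈ 0.20

ε = rainfall / PW = 5.34 / 26.3 = 0.20.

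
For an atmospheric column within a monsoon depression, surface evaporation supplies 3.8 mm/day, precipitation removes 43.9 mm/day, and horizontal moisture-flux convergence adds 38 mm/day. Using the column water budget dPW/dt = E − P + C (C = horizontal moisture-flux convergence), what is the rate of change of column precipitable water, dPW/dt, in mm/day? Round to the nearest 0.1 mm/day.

dPW/dt ≈ -2.1 mm/day

dPW/dt = E − P + C = 3.8 − 43.9 + (38) = -2.1 mm/day.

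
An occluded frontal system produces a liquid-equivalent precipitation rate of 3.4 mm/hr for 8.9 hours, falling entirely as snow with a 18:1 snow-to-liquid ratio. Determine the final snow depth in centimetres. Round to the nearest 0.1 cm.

Liquid-equivalent depth = 3.4 × 8.9 = 30.26 mm.
Snow depth = 30.26 mm × 18 = 544.68 mm = 54.5 cm.

snow depth ≈ 54.5 cm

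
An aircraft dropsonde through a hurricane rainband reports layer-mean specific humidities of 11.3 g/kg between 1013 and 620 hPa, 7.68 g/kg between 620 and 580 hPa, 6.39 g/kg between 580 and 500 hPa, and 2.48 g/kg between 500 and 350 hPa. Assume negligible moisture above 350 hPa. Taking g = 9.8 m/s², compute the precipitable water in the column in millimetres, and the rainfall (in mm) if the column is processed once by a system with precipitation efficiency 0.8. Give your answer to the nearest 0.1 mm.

Precipitable water is the column-integrated vapour mass per unit area: PW = (1/g) Σ q̄ Δp, with q in kg/kg and Δp in Pa (1 kg/m² of water = 1 mm).
Layer 1013–620 hPa: Δp = 393 hPa = 39300 Pa, q̄ = 0.0113 kg/kg → 0.0113 × 39300 / 9.8 = 45.32 mm
Layer 620–580 hPa: Δp = 40 hPa = 4000 Pa, q̄ = 0.00768 kg/kg → 0.00768 × 4000 / 9.8 = 3.13 mm
Layer 580–500 hPa: Δp = 80 hPa = 8000 Pa, q̄ = 0.00639 kg/kg → 0.00639 × 8000 / 9.8 = 5.22 mm
Layer 500–350 hPa: Δp = 150 hPa = 15000 Pa, q̄ = 0.00248 kg/kg → 0.00248 × 15000 / 9.8 = 3.80 mm
PW = 45.32 + 3.13 + 5.22 + 3.80 = 57.47 ≈ 57.5 mm.
Rainfall = ε × PW = 0.8 × 57.5 = 46.0 mm.

PW ≈ 57.5 mm; rainfall ≈ 46.0 mm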